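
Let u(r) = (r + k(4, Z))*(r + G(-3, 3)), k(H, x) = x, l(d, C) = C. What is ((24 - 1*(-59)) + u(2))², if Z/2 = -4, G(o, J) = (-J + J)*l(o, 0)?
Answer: 5041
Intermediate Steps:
G(o, J) = 0 (G(o, J) = (-J + J)*0 = 0*0 = 0)
Z = -8 (Z = 2*(-4) = -8)
u(r) = r*(-8 + r) (u(r) = (r - 8)*(r + 0) = (-8 + r)*r = r*(-8 + r))
((24 - 1*(-59)) + u(2))² = ((24 - 1*(-59)) + 2*(-8 + 2))² = ((24 + 59) + 2*(-6))² = (83 - 12)² = 71² = 5041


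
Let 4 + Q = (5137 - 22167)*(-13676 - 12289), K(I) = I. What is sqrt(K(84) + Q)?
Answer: sqrt(442184030) ≈ 21028.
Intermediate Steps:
Q = 442183946 (Q = -4 + (5137 - 22167)*(-13676 - 12289) = -4 - 17030*(-25965) = -4 + 442183950 = 442183946)
sqrt(K(84) + Q) = sqrt(84 + 442183946) = sqrt(442184030)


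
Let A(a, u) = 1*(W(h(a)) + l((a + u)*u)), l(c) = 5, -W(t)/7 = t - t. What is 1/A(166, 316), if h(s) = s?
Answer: ⅕ ≈ 0.20000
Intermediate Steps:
W(t) = 0 (W(t) = -7*(t - t) = -7*0 = 0)
A(a, u) = 5 (A(a, u) = 1*(0 + 5) = 1*5 = 5)
1/A(166, 316) = 1/5 = ⅕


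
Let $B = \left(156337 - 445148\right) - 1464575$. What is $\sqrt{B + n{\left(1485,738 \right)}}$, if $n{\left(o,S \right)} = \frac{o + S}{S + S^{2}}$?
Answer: $\frac{i \sqrt{6438639582239438}}{60598} \approx 1324.2 i$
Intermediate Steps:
$n{\left(o,S \right)} = \frac{S + o}{S + S^{2}}$
$B = -1753386$ ($B = -288811 - 1464575 = -1753386$)
$\sqrt{B + n{\left(1485,738 \right)}} = \sqrt{-1753386 + \frac{738 + 1485}{738 \left(1 + 738\right)}} = \sqrt{-1753386 + \frac{1}{738} \cdot \frac{1}{739} \cdot 2223} = \sqrt{-1753386 + \frac{247}{60598}} = \sqrt{- \frac{106251684581}{60598}} = \frac{i \sqrt{6438639582239438}}{60598}$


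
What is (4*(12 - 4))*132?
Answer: 4224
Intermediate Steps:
(4*(12 - 4))*132 = (4*8)*132 = 32*132 = 4224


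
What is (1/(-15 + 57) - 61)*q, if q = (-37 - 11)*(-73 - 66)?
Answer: -2847832/7 ≈ -4.0683e+5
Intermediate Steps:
q = 6672 (q = -48*(-139) = 6672)
(1/(-15 + 57) - 61)*q = (1/(-15 + 57) - 61)*6672 = (1/42 - 61)*6672 = -2561/42*6672 = -2847832/7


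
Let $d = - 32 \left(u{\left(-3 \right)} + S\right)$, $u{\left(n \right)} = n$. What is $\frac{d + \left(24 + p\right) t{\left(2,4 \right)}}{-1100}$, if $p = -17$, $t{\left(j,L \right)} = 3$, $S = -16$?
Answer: $- \frac{629}{1100} \approx -0.57182$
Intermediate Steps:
$d = 608$ ($d = - 32 \left(-3 - 16\right) = \left(-32\right) \left(-19\right) = 608$)
$\frac{d + \left(24 + p\right) t{\left(2,4 \right)}}{-1100} = \frac{608 + \left(24 - 17\right) 3}{-1100} = \left(608 + 7 \cdot 3\right) \left(- \frac{1}{1100}\right) = \left(608 + 21\right) \left(- \frac{1}{1100}\right) = 629 \left(- \frac{1}{1100}\right) = - \frac{629}{1100}$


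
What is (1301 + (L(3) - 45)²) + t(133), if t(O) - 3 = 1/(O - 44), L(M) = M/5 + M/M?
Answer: 7092346/2225 ≈ 3187.6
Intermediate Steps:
L(M) = 1 + M/5 (L(M) = M*(⅕) + 1 = M/5 + 1 = 1 + M/5)
t(O) = 3 + 1/(-44 + O) (t(O) = 3 + 1/(O - 44) = 3 + 1/(-44 + O))
(1301 + (L(3) - 45)²) + t(133) = (1301 + ((1 + (⅕)*3) - 45)²) + (-131 + 3*133)/(-44 + 133) = (1301 + ((1 + ⅗) - 45)²) + (-131 + 399)/89 = (1301 + (8/5 - 45)²) + (1/89)*268 = (1301 + (-217/5)²) + 268/89 = (1301 + 47089/25) + 268/89 = 79614/25 + 268/89 = 7092346/2225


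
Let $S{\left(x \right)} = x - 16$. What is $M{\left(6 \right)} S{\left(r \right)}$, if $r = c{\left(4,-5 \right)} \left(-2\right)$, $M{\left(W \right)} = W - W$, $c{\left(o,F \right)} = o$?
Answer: $0$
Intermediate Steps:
$M{\left(W \right)} = 0$
$r = -8$ ($r = 4 \left(-2\right) = -8$)
$S{\left(x \right)} = -16 + x$
$M{\left(6 \right)} S{\left(r \right)} = 0 \left(-16 - 8\right) = 0 \left(-24\right) = 0$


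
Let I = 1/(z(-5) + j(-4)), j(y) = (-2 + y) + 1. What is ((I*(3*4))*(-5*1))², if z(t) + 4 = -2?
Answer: 3600/121 ≈ 29.752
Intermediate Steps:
z(t) = -6 (z(t) = -4 - 2 = -6)
j(y) = -1 + y
I = -1/11 (I = 1/(-6 + (-1 - 4)) = 1/(-6 - 5) = 1/(-11) = -1/11 ≈ -0.090909)
((I*(3*4))*(-5*1))² = ((-3*4/11)*(-5*1))² = (-1/11*12*(-5))² = (-12/11*(-5))² = (60/11)² = 3600/121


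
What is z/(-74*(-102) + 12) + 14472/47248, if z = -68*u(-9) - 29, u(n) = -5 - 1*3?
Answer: 1671763/4464936 ≈ 0.37442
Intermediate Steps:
u(n) = -8 (u(n) = -5 - 3 = -8)
z = 515 (z = -68*(-8) - 29 = 544 - 29 = 515)
z/(-74*(-102) + 12) + 14472/47248 = 515/(-74*(-102) + 12) + 14472/47248 = 515/(7548 + 12) + 14472*(1/47248) = 515/7560 + 1809/5906 = 515*(1/7560) + 1809/5906 = 103/1512 + 1809/5906 = 1671763/4464936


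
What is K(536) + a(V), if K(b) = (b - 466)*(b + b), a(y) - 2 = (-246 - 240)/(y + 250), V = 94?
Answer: 12906981/172 ≈ 75041.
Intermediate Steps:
a(y) = 2 - 486/(250 + y) (a(y) = 2 + (-246 - 240)/(y + 250) = 2 - 486/(250 + y))
K(b) = 2*b*(-466 + b) (K(b) = (-466 + b)*(2*b) = 2*b*(-466 + b))
K(536) + a(V) = 2*536*(-466 + 536) + 2*(7 + 94)/(250 + 94) = 2*536*70 + 2*101/344 = 75040 + 2*(1/344)*101 = 75040 + 101/172 = 12906981/172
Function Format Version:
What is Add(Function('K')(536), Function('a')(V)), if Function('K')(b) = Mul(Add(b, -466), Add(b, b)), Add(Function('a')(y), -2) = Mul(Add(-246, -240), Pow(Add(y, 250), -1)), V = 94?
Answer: Rational(12906981, 172) ≈ 75041.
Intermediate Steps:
Function('a')(y) = Add(2, Mul(-486, Pow(Add(250, y), -1))) (Function('a')(y) = Add(2, Mul(Add(-246, -240), Pow(Add(y, 250), -1))) = Add(2, Mul(-486, Pow(Add(250, y), -1))))
Function('K')(b) = Mul(2, b, Add(-466, b)) (Function('K')(b) = Mul(Add(-466, b), Mul(2, b)) = Mul(2, b, Add(-466, b)))
Add(Function('K')(536), Function('a')(V)) = Add(Mul(2, 536, Add(-466, 536)), Mul(2, Pow(Add(250, 94), -1), Add(7, 94))) = Add(Mul(2, 536, 70), Mul(2, Pow(344, -1), 101)) = Add(75040, Mul(2, Rational(1, 344), 101)) = Add(75040, Rational(101, 172)) = Rational(12906981, 172)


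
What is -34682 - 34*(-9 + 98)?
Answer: -37708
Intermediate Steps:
-34682 - 34*(-9 + 98) = -34682 - 34*89 = -34682 - 3026 = -37708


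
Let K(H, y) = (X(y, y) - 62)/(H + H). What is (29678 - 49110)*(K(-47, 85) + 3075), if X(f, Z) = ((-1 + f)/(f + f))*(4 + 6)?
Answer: -47752391120/799 ≈ -5.9765e+7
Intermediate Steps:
X(f, Z) = 5*(-1 + f)/f (X(f, Z) = ((-1 + f)/((2*f)))*10 = ((-1 + f)*(1/(2*f)))*10 = ((-1 + f)/(2*f))*10 = 5*(-1 + f)/f)
K(H, y) = (-57 - 5/y)/(2*H) (K(H, y) = ((5 - 5/y) - 62)/(H + H) = (-57 - 5/y)/((2*H)) = (-57 - 5/y)*(1/(2*H)) = (-57 - 5/y)/(2*H))
(29678 - 49110)*(K(-47, 85) + 3075) = (29678 - 49110)*((½)*(-5 - 57*85)/(-47*85) + 3075) = -19432*((½)*(-1/47)*(1/85)*(-5 - 4845) + 3075) = -19432*((½)*(-1/47)*(1/85)*(-4850) + 3075) = -19432*(485/799 + 3075) = -19432*2457410/799 = -47752391120/799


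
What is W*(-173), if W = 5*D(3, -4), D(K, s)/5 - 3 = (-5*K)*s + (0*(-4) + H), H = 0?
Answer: -272475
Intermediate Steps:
D(K, s) = 15 - 25*K*s (D(K, s) = 15 + 5*((-5*K)*s + (0*(-4) + 0)) = 15 + 5*(-5*K*s + (0 + 0)) = 15 + 5*(-5*K*s + 0) = 15 + 5*(-5*K*s) = 15 - 25*K*s)
W = 1575 (W = 5*(15 - 25*3*(-4)) = 5*(15 + 300) = 5*315 = 1575)
W*(-173) = 1575*(-173) = -272475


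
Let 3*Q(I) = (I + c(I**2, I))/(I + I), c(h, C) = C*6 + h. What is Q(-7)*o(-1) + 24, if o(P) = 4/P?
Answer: 24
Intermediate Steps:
c(h, C) = h + 6*C (c(h, C) = 6*C + h = h + 6*C)
Q(I) = (I**2 + 7*I)/(6*I) (Q(I) = ((I + (I**2 + 6*I))/(I + I))/3 = ((I**2 + 7*I)/((2*I)))/3 = ((I**2 + 7*I)*(1/(2*I)))/3 = ((I**2 + 7*I)/(2*I))/3 = (I**2 + 7*I)/(6*I))
Q(-7)*o(-1) + 24 = (7/6 + (1/6)*(-7))*(4/(-1)) + 24 = (7/6 - 7/6)*(4*(-1)) + 24 = 0*(-4) + 24 = 0 + 24 = 24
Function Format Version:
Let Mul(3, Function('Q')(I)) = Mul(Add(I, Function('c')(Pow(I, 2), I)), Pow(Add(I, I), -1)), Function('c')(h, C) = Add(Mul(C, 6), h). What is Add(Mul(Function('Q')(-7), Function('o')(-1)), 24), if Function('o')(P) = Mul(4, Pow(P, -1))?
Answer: 24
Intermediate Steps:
Function('c')(h, C) = Add(h, Mul(6, C)) (Function('c')(h, C) = Add(Mul(6, C), h) = Add(h, Mul(6, C)))
Function('Q')(I) = Mul(Rational(1, 6), Pow(I, -1), Add(Pow(I, 2), Mul(7, I))) (Function('Q')(I) = Mul(Rational(1, 3), Mul(Add(I, Add(Pow(I, 2), Mul(6, I))), Pow(Add(I, I), -1))) = Mul(Rational(1, 3), Mul(Add(Pow(I, 2), Mul(7, I)), Pow(Mul(2, I), -1))) = Mul(Rational(1, 3), Mul(Add(Pow(I, 2), Mul(7, I)), Mul(Rational(1, 2), Pow(I, -1)))) = Mul(Rational(1, 3), Mul(Rational(1, 2), Pow(I, -1), Add(Pow(I, 2), Mul(7, I)))) = Mul(Rational(1, 6), Pow(I, -1), Add(Pow(I, 2), Mul(7, I))))
Add(Mul(Function('Q')(-7), Function('o')(-1)), 24) = Add(Mul(Add(Rational(7, 6), Mul(Rational(1, 6), -7)), Mul(4, Pow(-1, -1))), 24) = Add(Mul(Add(Rational(7, 6), Rational(-7, 6)), Mul(4, -1)), 24) = Add(Mul(0, -4), 24) = Add(0, 24) = 24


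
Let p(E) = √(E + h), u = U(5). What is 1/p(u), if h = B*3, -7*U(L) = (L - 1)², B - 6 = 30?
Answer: √1295/370 ≈ 0.097260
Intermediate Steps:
B = 36 (B = 6 + 30 = 36)
U(L) = -(-1 + L)²/7 (U(L) = -(L - 1)²/7 = -(-1 + L)²/7)
h = 108 (h = 36*3 = 108)
u = -16/7 (u = -(-1 + 5)²/7 = -⅐*4² = -⅐*16 = -16/7 ≈ -2.2857)
p(E) = √(108 + E) (p(E) = √(E + 108) = √(108 + E))
1/p(u) = 1/(√(108 - 16/7)) = 1/(√(740/7)) = 1/(2*√1295/7) = √1295/370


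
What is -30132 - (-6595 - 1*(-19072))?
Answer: -42609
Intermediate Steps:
-30132 - (-6595 - 1*(-19072)) = -30132 - (-6595 + 19072) = -30132 - 1*12477 = -30132 - 12477 = -42609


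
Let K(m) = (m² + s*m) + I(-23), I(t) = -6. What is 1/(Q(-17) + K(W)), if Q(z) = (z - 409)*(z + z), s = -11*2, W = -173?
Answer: 1/48213 ≈ 2.0741e-5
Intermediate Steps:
s = -22
Q(z) = 2*z*(-409 + z) (Q(z) = (-409 + z)*(2*z) = 2*z*(-409 + z))
K(m) = -6 + m² - 22*m (K(m) = (m² - 22*m) - 6 = -6 + m² - 22*m)
1/(Q(-17) + K(W)) = 1/(2*(-17)*(-409 - 17) + (-6 + (-173)² - 22*(-173))) = 1/(2*(-17)*(-426) + (-6 + 29929 + 3806)) = 1/(14484 + 33729) = 1/48213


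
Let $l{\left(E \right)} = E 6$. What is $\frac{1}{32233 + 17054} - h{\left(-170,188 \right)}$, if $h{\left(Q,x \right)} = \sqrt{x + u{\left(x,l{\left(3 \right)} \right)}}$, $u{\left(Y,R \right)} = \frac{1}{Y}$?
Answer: $\frac{1}{49287} - \frac{\sqrt{1661215}}{94} \approx -13.711$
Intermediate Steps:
$l{\left(E \right)} = 6 E$
$h{\left(Q,x \right)} = \sqrt{x + \frac{1}{x}}$
$\frac{1}{32233 + 17054} - h{\left(-170,188 \right)} = \frac{1}{32233 + 17054} - \sqrt{188 + \frac{1}{188}} = \frac{1}{49287} - \sqrt{188 + \frac{1}{188}} = \frac{1}{49287} - \sqrt{\frac{35345}{188}} = \frac{1}{49287} - \frac{\sqrt{1661215}}{94}$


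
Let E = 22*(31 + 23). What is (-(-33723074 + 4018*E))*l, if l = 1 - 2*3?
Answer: -144748450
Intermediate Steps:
l = -5 (l = 1 - 6 = -5)
E = 1188 (E = 22*54 = 1188)
(-(-33723074 + 4018*E))*l = -4018/(1/(-8393 + 1188))*(-5) = -4018/(1/(-7205))*(-5) = -4018/(-1/7205)*(-5) = -4018*(-7205)*(-5) = 28949690*(-5) = -144748450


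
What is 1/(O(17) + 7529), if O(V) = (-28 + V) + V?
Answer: 1/7535 ≈ 0.00013271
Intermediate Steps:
O(V) = -28 + 2*V
1/(O(17) + 7529) = 1/((-28 + 2*17) + 7529) = 1/((-28 + 34) + 7529) = 1/(6 + 7529) = 1/7535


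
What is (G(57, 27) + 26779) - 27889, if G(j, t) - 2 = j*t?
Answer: 431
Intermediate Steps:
G(j, t) = 2 + j*t
(G(57, 27) + 26779) - 27889 = ((2 + 57*27) + 26779) - 27889 = ((2 + 1539) + 26779) - 27889 = (1541 + 26779) - 27889 = 28320 - 27889 = 431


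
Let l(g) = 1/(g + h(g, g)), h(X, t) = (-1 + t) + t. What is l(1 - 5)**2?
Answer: 1/169 ≈ 0.0059172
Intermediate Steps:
h(X, t) = -1 + 2*t
l(g) = 1/(-1 + 3*g) (l(g) = 1/(g + (-1 + 2*g)) = 1/(-1 + 3*g))
l(1 - 5)**2 = (1/(-1 + 3*(1 - 5)))**2 = (1/(-1 + 3*(-4)))**2 = (1/(-1 - 12))**2 = (1/(-13))**2 = (-1/13)**2 = 1/169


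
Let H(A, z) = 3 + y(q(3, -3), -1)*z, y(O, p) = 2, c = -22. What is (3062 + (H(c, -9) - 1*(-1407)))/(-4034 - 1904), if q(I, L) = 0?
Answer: -2227/2969 ≈ -0.75008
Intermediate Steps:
H(A, z) = 3 + 2*z
(3062 + (H(c, -9) - 1*(-1407)))/(-4034 - 1904) = (3062 + ((3 + 2*(-9)) - 1*(-1407)))/(-4034 - 1904) = (3062 + ((3 - 18) + 1407))/(-5938) = (3062 + (-15 + 1407))*(-1/5938) = (3062 + 1392)*(-1/5938) = 4454*(-1/5938) = -2227/2969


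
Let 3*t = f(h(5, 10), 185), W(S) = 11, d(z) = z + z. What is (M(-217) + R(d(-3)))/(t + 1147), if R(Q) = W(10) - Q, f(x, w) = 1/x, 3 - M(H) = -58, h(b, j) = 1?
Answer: 117/1721 ≈ 0.067984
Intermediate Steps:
d(z) = 2*z
M(H) = 61 (M(H) = 3 - 1*(-58) = 3 + 58 = 61)
t = 1/3 (t = (1/3)/1 = (1/3)*1 = 1/3 ≈ 0.33333)
R(Q) = 11 - Q
(M(-217) + R(d(-3)))/(t + 1147) = (61 + (11 - 2*(-3)))/(1/3 + 1147) = (61 + (11 - 1*(-6)))/(3442/3) = (61 + (11 + 6))*(3/3442) = (61 + 17)*(3/3442) = 78*(3/3442) = 117/1721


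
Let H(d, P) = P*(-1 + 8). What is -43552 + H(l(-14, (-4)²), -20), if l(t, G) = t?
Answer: -43692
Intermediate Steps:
H(d, P) = 7*P (H(d, P) = P*7 = 7*P)
-43552 + H(l(-14, (-4)²), -20) = -43552 + 7*(-20) = -43552 - 140 = -43692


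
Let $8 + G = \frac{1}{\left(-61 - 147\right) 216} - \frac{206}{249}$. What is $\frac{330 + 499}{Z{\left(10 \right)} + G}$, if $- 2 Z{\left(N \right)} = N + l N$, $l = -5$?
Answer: $\frac{3091360896}{41663149} \approx 74.199$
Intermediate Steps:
$G = - \frac{32917331}{3729024}$ ($G = -8 - \left(\frac{206}{249} - \frac{1}{\left(-61 - 147\right) 216}\right) = -8 - \left(\frac{206}{249} - \frac{1}{-208} \cdot \frac{1}{216}\right) = -8 - \frac{3085139}{3729024} = - \frac{32917331}{3729024} \approx -8.8273$)
$Z{\left(N \right)} = 2 N$ ($Z{\left(N \right)} = - \frac{N - 5 N}{2} = - \frac{\left(-4\right) N}{2} = 2 N$)
$\frac{330 + 499}{Z{\left(10 \right)} + G} = \frac{330 + 499}{2 \cdot 10 - \frac{32917331}{3729024}} = \frac{829}{20 - \frac{32917331}{3729024}} = \frac{829}{\frac{41663149}{3729024}} = 829 \cdot \frac{3729024}{41663149} = \frac{3091360896}{41663149}$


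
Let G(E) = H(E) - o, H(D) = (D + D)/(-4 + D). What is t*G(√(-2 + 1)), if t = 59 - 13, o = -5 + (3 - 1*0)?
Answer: 1656/17 - 368*I/17 ≈ 97.412 - 21.647*I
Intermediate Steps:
H(D) = 2*D/(-4 + D) (H(D) = (2*D)/(-4 + D) = 2*D/(-4 + D))
o = -2 (o = -5 + (3 + 0) = -5 + 3 = -2)
G(E) = 2 + 2*E/(-4 + E) (G(E) = 2*E/(-4 + E) - 1*(-2) = 2*E/(-4 + E) + 2 = 2 + 2*E/(-4 + E))
t = 46
t*G(√(-2 + 1)) = 46*(4*(-2 + √(-2 + 1))/(-4 + √(-2 + 1))) = 46*(4*(-2 + √(-1))/(-4 + √(-1))) = 46*(4*(-2 + I)/(-4 + I)) = 46*(4*((-4 - I)/17)*(-2 + I)) = 46*(4*(-4 - I)*(-2 + I)/17) = 184*(-4 - I)*(-2 + I)/17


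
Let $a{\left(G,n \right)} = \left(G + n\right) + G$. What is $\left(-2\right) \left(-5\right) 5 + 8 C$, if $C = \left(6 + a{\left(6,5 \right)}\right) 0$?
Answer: $50$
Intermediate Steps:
$a{\left(G,n \right)} = n + 2 G$
$C = 0$ ($C = \left(6 + \left(5 + 2 \cdot 6\right)\right) 0 = \left(6 + \left(5 + 12\right)\right) 0 = \left(6 + 17\right) 0 = 23 \cdot 0 = 0$)
$\left(-2\right) \left(-5\right) 5 + 8 C = \left(-2\right) \left(-5\right) 5 + 8 \cdot 0 = 10 \cdot 5 + 0 = 50 + 0 = 50$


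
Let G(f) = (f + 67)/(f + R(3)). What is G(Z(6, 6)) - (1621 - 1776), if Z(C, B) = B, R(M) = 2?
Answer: 1313/8 ≈ 164.13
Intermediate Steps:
G(f) = (67 + f)/(2 + f) (G(f) = (f + 67)/(f + 2) = (67 + f)/(2 + f))
G(Z(6, 6)) - (1621 - 1776) = (67 + 6)/(2 + 6) - (1621 - 1776) = 73/8 - 1*(-155) = (1/8)*73 + 155 = 73/8 + 155 = 1313/8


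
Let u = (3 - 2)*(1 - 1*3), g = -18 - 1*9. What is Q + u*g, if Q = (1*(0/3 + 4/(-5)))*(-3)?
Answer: 282/5 ≈ 56.400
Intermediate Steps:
g = -27 (g = -18 - 9 = -27)
Q = 12/5 (Q = (1*(0*(⅓) + 4*(-⅕)))*(-3) = (1*(0 - ⅘))*(-3) = (1*(-⅘))*(-3) = -⅘*(-3) = 12/5 ≈ 2.4000)
u = -2 (u = 1*(1 - 3) = 1*(-2) = -2)
Q + u*g = 12/5 - 2*(-27) = 12/5 + 54 = 282/5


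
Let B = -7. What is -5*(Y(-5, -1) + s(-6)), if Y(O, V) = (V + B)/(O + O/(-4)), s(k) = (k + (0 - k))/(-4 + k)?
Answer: -32/3 ≈ -10.667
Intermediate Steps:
s(k) = 0 (s(k) = (k - k)/(-4 + k) = 0/(-4 + k) = 0)
Y(O, V) = 4*(-7 + V)/(3*O) (Y(O, V) = (V - 7)/(O + O/(-4)) = (-7 + V)/(O + O*(-¼)) = (-7 + V)/(O - O/4) = (-7 + V)/((3*O/4)) = (-7 + V)*(4/(3*O)) = 4*(-7 + V)/(3*O))
-5*(Y(-5, -1) + s(-6)) = -5*((4/3)*(-7 - 1)/(-5) + 0) = -5*((4/3)*(-⅕)*(-8) + 0) = -5*(32/15 + 0) = -5*32/15 = -32/3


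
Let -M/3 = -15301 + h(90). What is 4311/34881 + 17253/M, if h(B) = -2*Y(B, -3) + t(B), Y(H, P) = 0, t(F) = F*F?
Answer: 77214714/83726027 ≈ 0.92223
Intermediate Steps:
t(F) = F²
h(B) = B² (h(B) = -2*0 + B² = 0 + B² = B²)
M = 21603 (M = -3*(-15301 + 90²) = -3*(-15301 + 8100) = -3*(-7201) = 21603)
4311/34881 + 17253/M = 4311/34881 + 17253/21603 = 4311*(1/34881) + 17253*(1/21603) = 1437/11627 + 5751/7201 = 77214714/83726027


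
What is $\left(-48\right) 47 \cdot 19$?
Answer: $-42864$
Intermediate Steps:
$\left(-48\right) 47 \cdot 19 = \left(-2256\right) 19 = -42864$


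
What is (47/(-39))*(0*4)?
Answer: 0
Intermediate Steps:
(47/(-39))*(0*4) = (47*(-1/39))*0 = -47/39*0 = 0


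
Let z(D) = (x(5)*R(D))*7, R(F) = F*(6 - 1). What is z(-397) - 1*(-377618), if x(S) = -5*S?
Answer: 724993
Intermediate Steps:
R(F) = 5*F (R(F) = F*5 = 5*F)
z(D) = -875*D (z(D) = ((-5*5)*(5*D))*7 = -125*D*7 = -875*D)
z(-397) - 1*(-377618) = -875*(-397) - 1*(-377618) = 347375 + 377618 = 724993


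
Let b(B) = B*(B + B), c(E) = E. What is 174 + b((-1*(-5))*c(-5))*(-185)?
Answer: -231076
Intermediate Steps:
b(B) = 2*B² (b(B) = B*(2*B) = 2*B²)
174 + b((-1*(-5))*c(-5))*(-185) = 174 + (2*(-1*(-5)*(-5))²)*(-185) = 174 + (2*(5*(-5))²)*(-185) = 174 + (2*(-25)²)*(-185) = 174 + (2*625)*(-185) = 174 + 1250*(-185) = 174 - 231250 = -231076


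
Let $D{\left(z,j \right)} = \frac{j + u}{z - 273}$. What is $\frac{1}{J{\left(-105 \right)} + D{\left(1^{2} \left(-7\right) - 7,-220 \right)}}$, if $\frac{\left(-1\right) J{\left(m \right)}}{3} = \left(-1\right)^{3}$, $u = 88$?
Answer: $\frac{287}{993} \approx 0.28902$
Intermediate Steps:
$D{\left(z,j \right)} = \frac{88 + j}{-273 + z}$ ($D{\left(z,j \right)} = \frac{j + 88}{z - 273} = \frac{88 + j}{-273 + z}$)
$J{\left(m \right)} = 3$ ($J{\left(m \right)} = - 3 \left(-1\right)^{3} = \left(-3\right) \left(-1\right) = 3$)
$\frac{1}{J{\left(-105 \right)} + D{\left(1^{2} \left(-7\right) - 7,-220 \right)}} = \frac{1}{3 + \frac{88 - 220}{-273 + \left(1^{2} \left(-7\right) - 7\right)}} = \frac{1}{3 + \frac{1}{-273 + \left(1 \left(-7\right) - 7\right)} \left(-132\right)} = \frac{1}{3 + \frac{1}{-273 - 14} \left(-132\right)} = \frac{1}{3 + \frac{1}{-287} \left(-132\right)} = \frac{1}{3 - - \frac{132}{287}} = \frac{1}{3 + \frac{132}{287}} = \frac{1}{\frac{993}{287}} = \frac{287}{993}$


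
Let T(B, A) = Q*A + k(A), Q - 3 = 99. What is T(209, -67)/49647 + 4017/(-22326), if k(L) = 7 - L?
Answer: -8983481/28420998 ≈ -0.31609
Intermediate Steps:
Q = 102 (Q = 3 + 99 = 102)
T(B, A) = 7 + 101*A (T(B, A) = 102*A + (7 - A) = 7 + 101*A)
T(209, -67)/49647 + 4017/(-22326) = (7 + 101*(-67))/49647 + 4017/(-22326) = (7 - 6767)*(1/49647) + 4017*(-1/22326) = -6760*1/49647 - 1339/7442 = -520/3819 - 1339/7442 = -8983481/28420998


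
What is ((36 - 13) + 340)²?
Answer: 131769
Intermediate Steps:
((36 - 13) + 340)² = (23 + 340)² = 363² = 131769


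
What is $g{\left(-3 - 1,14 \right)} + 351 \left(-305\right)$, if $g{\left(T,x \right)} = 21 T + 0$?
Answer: $-107139$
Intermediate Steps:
$g{\left(T,x \right)} = 21 T$
$g{\left(-3 - 1,14 \right)} + 351 \left(-305\right) = 21 \left(-3 - 1\right) + 351 \left(-305\right) = 21 \left(-4\right) - 107055 = -84 - 107055 = -107139$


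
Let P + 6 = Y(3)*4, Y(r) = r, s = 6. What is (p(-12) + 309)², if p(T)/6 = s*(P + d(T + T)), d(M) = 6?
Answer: 549081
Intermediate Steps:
P = 6 (P = -6 + 3*4 = -6 + 12 = 6)
p(T) = 432 (p(T) = 6*(6*(6 + 6)) = 6*(6*12) = 6*72 = 432)
(p(-12) + 309)² = (432 + 309)² = 741² = 549081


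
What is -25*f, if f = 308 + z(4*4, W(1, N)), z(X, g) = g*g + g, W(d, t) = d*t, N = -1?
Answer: -7700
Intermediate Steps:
z(X, g) = g + g² (z(X, g) = g² + g = g + g²)
f = 308 (f = 308 + (1*(-1))*(1 + 1*(-1)) = 308 - (1 - 1) = 308 - 1*0 = 308 + 0 = 308)
-25*f = -25*308 = -7700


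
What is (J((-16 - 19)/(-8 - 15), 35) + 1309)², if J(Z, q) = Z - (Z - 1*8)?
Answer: 1734489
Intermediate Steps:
J(Z, q) = 8 (J(Z, q) = Z - (Z - 8) = Z - (-8 + Z) = Z + (8 - Z) = 8)
(J((-16 - 19)/(-8 - 15), 35) + 1309)² = (8 + 1309)² = 1317² = 1734489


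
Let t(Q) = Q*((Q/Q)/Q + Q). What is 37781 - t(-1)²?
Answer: 37777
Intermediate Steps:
t(Q) = Q*(Q + 1/Q) (t(Q) = Q*(1/Q + Q) = Q*(Q + 1/Q))
37781 - t(-1)² = 37781 - (1 + (-1)²)² = 37781 - (1 + 1)² = 37781 - 1*2² = 37781 - 1*4 = 37781 - 4 = 37777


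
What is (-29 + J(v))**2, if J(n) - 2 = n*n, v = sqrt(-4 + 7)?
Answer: 576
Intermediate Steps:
v = sqrt(3) ≈ 1.7320
J(n) = 2 + n**2 (J(n) = 2 + n*n = 2 + n**2)
(-29 + J(v))**2 = (-29 + (2 + (sqrt(3))**2))**2 = (-29 + (2 + 3))**2 = (-29 + 5)**2 = (-24)**2 = 576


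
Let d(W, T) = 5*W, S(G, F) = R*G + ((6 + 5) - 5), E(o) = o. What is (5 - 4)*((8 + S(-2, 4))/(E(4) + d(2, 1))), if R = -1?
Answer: 8/7 ≈ 1.1429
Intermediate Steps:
S(G, F) = 6 - G (S(G, F) = -G + ((6 + 5) - 5) = -G + (11 - 5) = -G + 6 = 6 - G)
(5 - 4)*((8 + S(-2, 4))/(E(4) + d(2, 1))) = (5 - 4)*((8 + (6 - 1*(-2)))/(4 + 5*2)) = 1*((8 + (6 + 2))/(4 + 10)) = 1*((8 + 8)/14) = 1*(16*(1/14)) = 1*(8/7) = 8/7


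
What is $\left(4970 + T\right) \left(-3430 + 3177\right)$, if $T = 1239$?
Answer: $-1570877$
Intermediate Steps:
$\left(4970 + T\right) \left(-3430 + 3177\right) = \left(4970 + 1239\right) \left(-3430 + 3177\right) = 6209 \left(-253\right) = -1570877$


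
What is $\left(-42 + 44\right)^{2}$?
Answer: $4$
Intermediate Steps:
$\left(-42 + 44\right)^{2} = 2^{2} = 4$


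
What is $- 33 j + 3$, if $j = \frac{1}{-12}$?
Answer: $\frac{23}{4} \approx 5.75$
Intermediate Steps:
$j = - \frac{1}{12} \approx -0.083333$
$- 33 j + 3 = \left(-33\right) \left(- \frac{1}{12}\right) + 3 = \frac{11}{4} + 3 = \frac{23}{4}$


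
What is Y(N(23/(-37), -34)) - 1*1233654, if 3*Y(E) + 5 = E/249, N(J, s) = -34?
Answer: -921540817/747 ≈ -1.2337e+6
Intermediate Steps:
Y(E) = -5/3 + E/747 (Y(E) = -5/3 + (E/249)/3 = -5/3 + E/747)
Y(N(23/(-37), -34)) - 1*1233654 = (-5/3 + (1/747)*(-34)) - 1*1233654 = (-5/3 - 34/747) - 1233654 = -1279/747 - 1233654 = -921540817/747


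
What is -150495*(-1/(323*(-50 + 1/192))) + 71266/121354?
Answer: -1642785045139/188127642929 ≈ -8.7323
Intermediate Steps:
-150495*(-1/(323*(-50 + 1/192))) + 71266/121354 = -150495*(-1/(323*(-50 + 1/192))) + 71266*(1/121354) = -150495/((-323*(-9599/192))) + 35633/60677 = -150495/3100477/192 + 35633/60677 = -150495*192/3100477 + 35633/60677 = -28895040/3100477 + 35633/60677 = -1642785045139/188127642929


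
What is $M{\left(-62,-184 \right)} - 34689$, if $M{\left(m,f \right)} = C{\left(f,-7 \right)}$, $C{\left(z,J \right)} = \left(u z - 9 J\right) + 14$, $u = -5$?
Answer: $-33692$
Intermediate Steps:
$C{\left(z,J \right)} = 14 - 9 J - 5 z$ ($C{\left(z,J \right)} = \left(- 5 z - 9 J\right) + 14 = \left(- 9 J - 5 z\right) + 14 = 14 - 9 J - 5 z$)
$M{\left(m,f \right)} = 77 - 5 f$ ($M{\left(m,f \right)} = 14 - -63 - 5 f = 14 + 63 - 5 f = 77 - 5 f$)
$M{\left(-62,-184 \right)} - 34689 = \left(77 - -920\right) - 34689 = \left(77 + 920\right) - 34689 = 997 - 34689 = -33692$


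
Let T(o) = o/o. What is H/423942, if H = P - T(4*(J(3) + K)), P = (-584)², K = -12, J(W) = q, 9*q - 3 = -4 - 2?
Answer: 113685/141314 ≈ 0.80449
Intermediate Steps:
q = -⅓ (q = ⅓ + (-4 - 2)/9 = ⅓ + (⅑)*(-6) = ⅓ - ⅔ = -⅓ ≈ -0.33333)
J(W) = -⅓
P = 341056
T(o) = 1
H = 341055 (H = 341056 - 1*1 = 341056 - 1 = 341055)
H/423942 = 341055/423942 = 341055*(1/423942) = 113685/141314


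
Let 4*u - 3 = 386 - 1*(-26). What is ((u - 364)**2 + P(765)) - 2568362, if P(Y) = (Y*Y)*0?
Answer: -40010111/16 ≈ -2.5006e+6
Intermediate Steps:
u = 415/4 (u = 3/4 + (386 - 1*(-26))/4 = 3/4 + (386 + 26)/4 = 3/4 + (1/4)*412 = 3/4 + 103 = 415/4 ≈ 103.75)
P(Y) = 0 (P(Y) = Y**2*0 = 0)
((u - 364)**2 + P(765)) - 2568362 = ((415/4 - 364)**2 + 0) - 2568362 = ((-1041/4)**2 + 0) - 2568362 = (1083681/16 + 0) - 2568362 = 1083681/16 - 2568362 = -40010111/16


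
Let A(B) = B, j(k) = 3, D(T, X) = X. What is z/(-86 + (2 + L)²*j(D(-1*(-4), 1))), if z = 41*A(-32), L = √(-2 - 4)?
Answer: 328*I/(3*√6 + 23*I) ≈ 12.94 + 4.1343*I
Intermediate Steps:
L = I*√6 (L = √(-6) = I*√6 ≈ 2.4495*I)
z = -1312 (z = 41*(-32) = -1312)
z/(-86 + (2 + L)²*j(D(-1*(-4), 1))) = -1312/(-86 + (2 + I*√6)²*3) = -1312/(-86 + 3*(2 + I*√6)²)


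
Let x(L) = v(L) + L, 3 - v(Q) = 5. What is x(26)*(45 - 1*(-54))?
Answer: 2376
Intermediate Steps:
v(Q) = -2 (v(Q) = 3 - 1*5 = 3 - 5 = -2)
x(L) = -2 + L
x(26)*(45 - 1*(-54)) = (-2 + 26)*(45 - 1*(-54)) = 24*(45 + 54) = 24*99 = 2376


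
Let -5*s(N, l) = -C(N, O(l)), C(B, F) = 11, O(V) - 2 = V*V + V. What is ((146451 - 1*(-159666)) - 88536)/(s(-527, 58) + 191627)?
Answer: 51805/45626 ≈ 1.1354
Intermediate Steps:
O(V) = 2 + V + V² (O(V) = 2 + (V*V + V) = 2 + (V² + V) = 2 + (V + V²) = 2 + V + V²)
s(N, l) = 11/5 (s(N, l) = -(-1)*11/5 = -⅕*(-11) = 11/5)
((146451 - 1*(-159666)) - 88536)/(s(-527, 58) + 191627) = ((146451 - 1*(-159666)) - 88536)/(11/5 + 191627) = ((146451 + 159666) - 88536)/(958146/5) = (306117 - 88536)*(5/958146) = 217581*(5/958146) = 51805/45626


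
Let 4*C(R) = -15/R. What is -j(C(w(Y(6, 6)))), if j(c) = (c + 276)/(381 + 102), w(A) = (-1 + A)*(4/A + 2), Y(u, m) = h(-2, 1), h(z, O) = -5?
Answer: -13273/23184 ≈ -0.57251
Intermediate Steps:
Y(u, m) = -5
w(A) = (-1 + A)*(2 + 4/A)
C(R) = -15/(4*R) (C(R) = (-15/R)/4 = -15/(4*R))
j(c) = 4/7 + c/483 (j(c) = (276 + c)/483 = (276 + c)*(1/483) = 4/7 + c/483)
-j(C(w(Y(6, 6)))) = -(4/7 + (-15/(4*(2 - 4/(-5) + 2*(-5))))/483) = -(4/7 + (-15/(4*(2 - 4*(-⅕) - 10)))/483) = -(4/7 + (-15/(4*(2 + ⅘ - 10)))/483) = -(4/7 + (-15/(4*(-36/5)))/483) = -(4/7 + (-15/4*(-5/36))/483) = -(4/7 + (1/483)*(25/48)) = -(4/7 + 25/23184) = -1*13273/23184 = -13273/23184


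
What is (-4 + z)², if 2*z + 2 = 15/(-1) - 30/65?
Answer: 109561/676 ≈ 162.07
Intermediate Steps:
z = -227/26 (z = -1 + (15/(-1) - 30/65)/2 = -1 + (15*(-1) - 30*1/65)/2 = -1 + (-15 - 6/13)/2 = -1 + (½)*(-201/13) = -1 - 201/26 = -227/26 ≈ -8.7308)
(-4 + z)² = (-4 - 227/26)² = (-331/26)² = 109561/676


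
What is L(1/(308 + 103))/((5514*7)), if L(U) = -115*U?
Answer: -115/15863778 ≈ -7.2492e-6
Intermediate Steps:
L(1/(308 + 103))/((5514*7)) = (-115/(308 + 103))/((5514*7)) = -115/411/38598 = -115*1/411*(1/38598) = -115/411*1/38598 = -115/15863778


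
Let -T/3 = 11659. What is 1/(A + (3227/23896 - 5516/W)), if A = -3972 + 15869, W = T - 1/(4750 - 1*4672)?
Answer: 65193234472/775622995643581 ≈ 8.4053e-5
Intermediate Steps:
T = -34977 (T = -3*11659 = -34977)
W = -2728207/78 (W = -34977 - 1/(4750 - 1*4672) = -34977 - 1/(4750 - 4672) = -34977 - 1/78 = -2728207/78 ≈ -34977.)
A = 11897
1/(A + (3227/23896 - 5516/W)) = 1/(11897 + (3227/23896 - 5516/(-2728207/78))) = 1/(11897 + (3227*(1/23896) - 5516*(-78/2728207))) = 1/(11897 + (3227/23896 + 430248/2728207)) = 1/(11897 + 19085130197/65193234472) = 1/(775622995643581/65193234472) = 65193234472/775622995643581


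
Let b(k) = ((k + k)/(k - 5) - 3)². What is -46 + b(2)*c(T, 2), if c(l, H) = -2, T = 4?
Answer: -752/9 ≈ -83.556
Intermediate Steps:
b(k) = (-3 + 2*k/(-5 + k))² (b(k) = ((2*k)/(-5 + k) - 3)² = (2*k/(-5 + k) - 3)² = (-3 + 2*k/(-5 + k))²)
-46 + b(2)*c(T, 2) = -46 + ((-15 + 2)²/(-5 + 2)²)*(-2) = -46 + ((-13)²/(-3)²)*(-2) = -46 + (169*(⅑))*(-2) = -46 + (169/9)*(-2) = -46 - 338/9 = -752/9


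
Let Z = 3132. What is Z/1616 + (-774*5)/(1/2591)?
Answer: -4050975897/404 ≈ -1.0027e+7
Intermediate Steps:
Z/1616 + (-774*5)/(1/2591) = 3132/1616 + (-774*5)/(1/2591) = 3132*(1/1616) - 3870/1/2591 = 783/404 - 3870*2591 = 783/404 - 10027170 = -4050975897/404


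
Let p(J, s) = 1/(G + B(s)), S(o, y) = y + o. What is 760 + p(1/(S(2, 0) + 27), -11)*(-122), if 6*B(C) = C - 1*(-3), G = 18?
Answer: 18817/25 ≈ 752.68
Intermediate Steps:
S(o, y) = o + y
B(C) = 1/2 + C/6 (B(C) = (C - 1*(-3))/6 = (C + 3)/6 = (3 + C)/6 = 1/2 + C/6)
p(J, s) = 1/(37/2 + s/6) (p(J, s) = 1/(18 + (1/2 + s/6)) = 1/(37/2 + s/6))
760 + p(1/(S(2, 0) + 27), -11)*(-122) = 760 + (6/(111 - 11))*(-122) = 760 + (6/100)*(-122) = 760 + (6*(1/100))*(-122) = 760 + (3/50)*(-122) = 760 - 183/25 = 18817/25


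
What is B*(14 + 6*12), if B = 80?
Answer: 6880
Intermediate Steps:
B*(14 + 6*12) = 80*(14 + 6*12) = 80*(14 + 72) = 80*86 = 6880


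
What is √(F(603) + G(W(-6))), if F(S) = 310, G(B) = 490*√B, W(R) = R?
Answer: √(310 + 490*I*√6) ≈ 27.836 + 21.56*I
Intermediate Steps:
√(F(603) + G(W(-6))) = √(310 + 490*√(-6)) = √(310 + 490*(I*√6)) = √(310 + 490*I*√6)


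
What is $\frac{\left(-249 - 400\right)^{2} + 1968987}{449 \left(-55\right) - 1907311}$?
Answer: $- \frac{1195094}{966003} \approx -1.2372$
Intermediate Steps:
$\frac{\left(-249 - 400\right)^{2} + 1968987}{449 \left(-55\right) - 1907311} = \frac{\left(-249 - 400\right)^{2} + 1968987}{-24695 - 1907311} = \frac{\left(-649\right)^{2} + 1968987}{-1932006} = \left(421201 + 1968987\right) \left(- \frac{1}{1932006}\right) = 2390188 \left(- \frac{1}{1932006}\right) = - \frac{1195094}{966003}$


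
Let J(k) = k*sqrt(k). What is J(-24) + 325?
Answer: 325 - 48*I*sqrt(6) ≈ 325.0 - 117.58*I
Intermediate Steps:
J(k) = k**(3/2)
J(-24) + 325 = (-24)**(3/2) + 325 = -48*I*sqrt(6) + 325 = 325 - 48*I*sqrt(6)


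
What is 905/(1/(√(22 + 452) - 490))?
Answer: -443450 + 905*√474 ≈ -4.2375e+5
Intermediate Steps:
905/(1/(√(22 + 452) - 490)) = 905/(1/(√474 - 490)) = 905/(1/(-490 + √474)) = 905*(-490 + √474) = -443450 + 905*√474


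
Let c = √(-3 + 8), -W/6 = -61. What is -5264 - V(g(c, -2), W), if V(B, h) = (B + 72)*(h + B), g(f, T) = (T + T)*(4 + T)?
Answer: -28176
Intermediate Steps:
W = 366 (W = -6*(-61) = 366)
c = √5 ≈ 2.2361
g(f, T) = 2*T*(4 + T) (g(f, T) = (2*T)*(4 + T) = 2*T*(4 + T))
V(B, h) = (72 + B)*(B + h)
-5264 - V(g(c, -2), W) = -5264 - ((2*(-2)*(4 - 2))² + 72*(2*(-2)*(4 - 2)) + 72*366 + (2*(-2)*(4 - 2))*366) = -5264 - ((2*(-2)*2)² + 72*(2*(-2)*2) + 26352 + (2*(-2)*2)*366) = -5264 - ((-8)² + 72*(-8) + 26352 - 8*366) = -5264 - (64 - 576 + 26352 - 2928) = -5264 - 1*22912 = -5264 - 22912 = -28176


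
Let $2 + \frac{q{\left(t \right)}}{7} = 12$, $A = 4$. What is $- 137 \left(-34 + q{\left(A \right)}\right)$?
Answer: $-4932$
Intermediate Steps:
$q{\left(t \right)} = 70$ ($q{\left(t \right)} = -14 + 7 \cdot 12 = -14 + 84 = 70$)
$- 137 \left(-34 + q{\left(A \right)}\right) = - 137 \left(-34 + 70\right) = \left(-137\right) 36 = -4932$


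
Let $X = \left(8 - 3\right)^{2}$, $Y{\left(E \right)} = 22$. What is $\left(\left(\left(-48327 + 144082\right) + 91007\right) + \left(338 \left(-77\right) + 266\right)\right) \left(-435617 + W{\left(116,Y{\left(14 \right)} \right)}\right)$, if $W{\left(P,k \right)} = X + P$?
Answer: $-70112506952$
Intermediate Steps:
$X = 25$ ($X = 5^{2} = 25$)
$W{\left(P,k \right)} = 25 + P$
$\left(\left(\left(-48327 + 144082\right) + 91007\right) + \left(338 \left(-77\right) + 266\right)\right) \left(-435617 + W{\left(116,Y{\left(14 \right)} \right)}\right) = \left(\left(\left(-48327 + 144082\right) + 91007\right) + \left(338 \left(-77\right) + 266\right)\right) \left(-435617 + \left(25 + 116\right)\right) = \left(\left(95755 + 91007\right) + \left(-26026 + 266\right)\right) \left(-435617 + 141\right) = \left(186762 - 25760\right) \left(-435476\right) = 161002 \left(-435476\right) = -70112506952$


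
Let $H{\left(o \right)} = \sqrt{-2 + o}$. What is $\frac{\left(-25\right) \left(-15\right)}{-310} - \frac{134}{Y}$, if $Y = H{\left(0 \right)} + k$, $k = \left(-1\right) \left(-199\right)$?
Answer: $\frac{- 75 \sqrt{2} + 23233 i}{62 \left(\sqrt{2} - 199 i\right)} \approx -1.883 + 0.0047851 i$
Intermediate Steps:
$k = 199$
$Y = 199 + i \sqrt{2}$ ($Y = \sqrt{-2 + 0} + 199 = \sqrt{-2} + 199 = i \sqrt{2} + 199 = 199 + i \sqrt{2} \approx 199.0 + 1.4142 i$)
$\frac{\left(-25\right) \left(-15\right)}{-310} - \frac{134}{Y} = \frac{\left(-25\right) \left(-15\right)}{-310} - \frac{134}{199 + i \sqrt{2}} = 375 \left(- \frac{1}{310}\right) - \frac{134}{199 + i \sqrt{2}} = - \frac{75}{62} - \frac{134}{199 + i \sqrt{2}}$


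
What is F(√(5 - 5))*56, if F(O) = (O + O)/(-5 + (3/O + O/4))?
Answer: 0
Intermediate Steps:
F(O) = 2*O/(-5 + 3/O + O/4) (F(O) = (2*O)/(-5 + (3/O + O*(¼))) = (2*O)/(-5 + (3/O + O/4)) = (2*O)/(-5 + 3/O + O/4) = 2*O/(-5 + 3/O + O/4))
F(√(5 - 5))*56 = (8*(√(5 - 5))²/(12 + (√(5 - 5))² - 20*√(5 - 5)))*56 = (8*(√0)²/(12 + (√0)² - 20*√0))*56 = (8*0²/(12 + 0² - 20*0))*56 = (8*0/(12 + 0 + 0))*56 = (8*0/12)*56 = (8*0*(1/12))*56 = 0*56 = 0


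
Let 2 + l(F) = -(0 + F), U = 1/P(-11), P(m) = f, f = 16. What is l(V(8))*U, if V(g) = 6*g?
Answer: -25/8 ≈ -3.1250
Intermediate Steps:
P(m) = 16
U = 1/16 ≈ 0.062500
l(F) = -2 - F (l(F) = -2 - (0 + F) = -2 - F)
l(V(8))*U = (-2 - 6*8)*(1/16) = (-2 - 1*48)*(1/16) = (-2 - 48)*(1/16) = -50*1/16 = -25/8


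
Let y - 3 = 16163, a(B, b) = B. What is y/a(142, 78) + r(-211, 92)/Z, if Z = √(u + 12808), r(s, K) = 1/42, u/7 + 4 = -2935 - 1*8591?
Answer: 8083/71 - I*√67902/2851884 ≈ 113.85 - 9.1371e-5*I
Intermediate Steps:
u = -80710 (u = -28 + 7*(-2935 - 1*8591) = -28 + 7*(-2935 - 8591) = -28 + 7*(-11526) = -28 - 80682 = -80710)
r(s, K) = 1/42
y = 16166 (y = 3 + 16163 = 16166)
Z = I*√67902 (Z = √(-80710 + 12808) = √(-67902) = I*√67902 ≈ 260.58*I)
y/a(142, 78) + r(-211, 92)/Z = 16166/142 + 1/(42*((I*√67902))) = 16166*(1/142) + (-I*√67902/67902)/42 = 8083/71 - I*√67902/2851884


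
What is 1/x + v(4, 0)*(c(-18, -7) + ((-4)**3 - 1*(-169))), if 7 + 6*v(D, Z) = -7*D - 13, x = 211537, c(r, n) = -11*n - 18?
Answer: -277536543/211537 ≈ -1312.0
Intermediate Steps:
c(r, n) = -18 - 11*n
v(D, Z) = -10/3 - 7*D/6 (v(D, Z) = -7/6 + (-7*D - 13)/6 = -7/6 + (-13 - 7*D)/6 = -7/6 + (-13/6 - 7*D/6) = -10/3 - 7*D/6)
1/x + v(4, 0)*(c(-18, -7) + ((-4)**3 - 1*(-169))) = 1/211537 + (-10/3 - 7/6*4)*((-18 - 11*(-7)) + ((-4)**3 - 1*(-169))) = 1/211537 + (-10/3 - 14/3)*((-18 + 77) + (-64 + 169)) = 1/211537 - 8*(59 + 105) = 1/211537 - 8*164 = 1/211537 - 1312 = -277536543/211537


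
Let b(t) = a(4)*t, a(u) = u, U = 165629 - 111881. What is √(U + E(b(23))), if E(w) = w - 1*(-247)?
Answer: 11*√447 ≈ 232.57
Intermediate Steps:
U = 53748
b(t) = 4*t
E(w) = 247 + w (E(w) = w + 247 = 247 + w)
√(U + E(b(23))) = √(53748 + (247 + 4*23)) = √(53748 + (247 + 92)) = √(53748 + 339) = √54087 = 11*√447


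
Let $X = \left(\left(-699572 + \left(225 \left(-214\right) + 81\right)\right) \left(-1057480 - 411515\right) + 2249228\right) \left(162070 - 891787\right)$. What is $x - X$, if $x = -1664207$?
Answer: $801435878086499284$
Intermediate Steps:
$X = -801435878088163491$ ($X = \left(\left(-699572 + \left(-48150 + 81\right)\right) \left(-1468995\right) + 2249228\right) \left(-729717\right) = \left(\left(-699572 - 48069\right) \left(-1468995\right) + 2249228\right) \left(-729717\right) = \left(\left(-747641\right) \left(-1468995\right) + 2249228\right) \left(-729717\right) = \left(1098280890795 + 2249228\right) \left(-729717\right) = 1098283140023 \left(-729717\right) = -801435878088163491$)
$x - X = -1664207 - -801435878088163491 = -1664207 + 801435878088163491 = 801435878086499284$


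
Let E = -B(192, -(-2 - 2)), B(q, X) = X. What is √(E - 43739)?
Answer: I*√43743 ≈ 209.15*I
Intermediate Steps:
E = -4 (E = -(-1)*(-2 - 2) = -(-1)*(-4) = -1*4 = -4)
√(E - 43739) = √(-4 - 43739) = √(-43743) = I*√43743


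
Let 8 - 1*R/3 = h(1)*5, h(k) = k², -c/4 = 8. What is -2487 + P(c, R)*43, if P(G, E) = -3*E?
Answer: -3648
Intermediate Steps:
c = -32 (c = -4*8 = -32)
R = 9 (R = 24 - 3*1²*5 = 24 - 3*5 = 24 - 15 = 9)
-2487 + P(c, R)*43 = -2487 - 3*9*43 = -2487 - 27*43 = -2487 - 1161 = -3648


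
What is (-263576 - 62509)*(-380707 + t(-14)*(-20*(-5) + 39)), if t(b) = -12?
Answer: 124686751875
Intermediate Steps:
(-263576 - 62509)*(-380707 + t(-14)*(-20*(-5) + 39)) = (-263576 - 62509)*(-380707 - 12*(-20*(-5) + 39)) = -326085*(-380707 - 12*(100 + 39)) = -326085*(-380707 - 12*139) = -326085*(-380707 - 1668) = -326085*(-382375) = 124686751875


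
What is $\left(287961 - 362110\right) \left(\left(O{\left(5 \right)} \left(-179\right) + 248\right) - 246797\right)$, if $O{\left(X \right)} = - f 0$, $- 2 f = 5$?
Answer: $18281361801$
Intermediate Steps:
$f = - \frac{5}{2}$ ($f = \left(- \frac{1}{2}\right) 5 = - \frac{5}{2} \approx -2.5$)
$O{\left(X \right)} = 0$ ($O{\left(X \right)} = \left(-1\right) \left(- \frac{5}{2}\right) 0 = \frac{5}{2} \cdot 0 = 0$)
$\left(287961 - 362110\right) \left(\left(O{\left(5 \right)} \left(-179\right) + 248\right) - 246797\right) = \left(287961 - 362110\right) \left(\left(0 \left(-179\right) + 248\right) - 246797\right) = - 74149 \left(\left(0 + 248\right) - 246797\right) = - 74149 \left(248 - 246797\right) = \left(-74149\right) \left(-246549\right) = 18281361801$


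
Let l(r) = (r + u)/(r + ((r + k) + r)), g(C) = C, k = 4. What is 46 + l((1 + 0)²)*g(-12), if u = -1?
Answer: 46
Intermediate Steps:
l(r) = (-1 + r)/(4 + 3*r) (l(r) = (r - 1)/(r + ((r + 4) + r)) = (-1 + r)/(r + ((4 + r) + r)) = (-1 + r)/(r + (4 + 2*r)) = (-1 + r)/(4 + 3*r))
46 + l((1 + 0)²)*g(-12) = 46 + ((-1 + (1 + 0)²)/(4 + 3*(1 + 0)²))*(-12) = 46 + ((-1 + 1²)/(4 + 3*1²))*(-12) = 46 + ((-1 + 1)/(4 + 3*1))*(-12) = 46 + (0/(4 + 3))*(-12) = 46 + (0/7)*(-12) = 46 + ((⅐)*0)*(-12) = 46 + 0*(-12) = 46 + 0 = 46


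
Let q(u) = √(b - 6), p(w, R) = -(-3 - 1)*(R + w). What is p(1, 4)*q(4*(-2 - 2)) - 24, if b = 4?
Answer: -24 + 20*I*√2 ≈ -24.0 + 28.284*I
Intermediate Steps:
p(w, R) = 4*R + 4*w (p(w, R) = -(-4)*(R + w) = -(-4*R - 4*w) = 4*R + 4*w)
q(u) = I*√2 (q(u) = √(4 - 6) = √(-2) = I*√2)
p(1, 4)*q(4*(-2 - 2)) - 24 = (4*4 + 4*1)*(I*√2) - 24 = (16 + 4)*(I*√2) - 24 = 20*(I*√2) - 24 = 20*I*√2 - 24 = -24 + 20*I*√2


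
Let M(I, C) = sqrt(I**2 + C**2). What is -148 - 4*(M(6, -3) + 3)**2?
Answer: -364 - 72*sqrt(5) ≈ -525.00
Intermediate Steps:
M(I, C) = sqrt(C**2 + I**2)
-148 - 4*(M(6, -3) + 3)**2 = -148 - 4*(sqrt((-3)**2 + 6**2) + 3)**2 = -148 - 4*(sqrt(9 + 36) + 3)**2 = -148 - 4*(sqrt(45) + 3)**2 = -148 - 4*(3*sqrt(5) + 3)**2 = -148 - 4*(3 + 3*sqrt(5))**2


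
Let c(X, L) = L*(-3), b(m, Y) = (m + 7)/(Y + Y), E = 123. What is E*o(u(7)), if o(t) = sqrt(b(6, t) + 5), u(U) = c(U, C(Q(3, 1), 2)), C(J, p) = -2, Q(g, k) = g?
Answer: 41*sqrt(219)/2 ≈ 303.37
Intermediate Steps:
b(m, Y) = (7 + m)/(2*Y) (b(m, Y) = (7 + m)/((2*Y)) = (7 + m)*(1/(2*Y)) = (7 + m)/(2*Y))
c(X, L) = -3*L
u(U) = 6 (u(U) = -3*(-2) = 6)
o(t) = sqrt(5 + 13/(2*t)) (o(t) = sqrt((7 + 6)/(2*t) + 5) = sqrt((1/2)*13/t + 5) = sqrt(13/(2*t) + 5) = sqrt(5 + 13/(2*t)))
E*o(u(7)) = 123*(sqrt(20 + 26/6)/2) = 123*(sqrt(20 + 26*(1/6))/2) = 123*(sqrt(20 + 13/3)/2) = 123*(sqrt(73/3)/2) = 123*((sqrt(219)/3)/2) = 123*(sqrt(219)/6) = 41*sqrt(219)/2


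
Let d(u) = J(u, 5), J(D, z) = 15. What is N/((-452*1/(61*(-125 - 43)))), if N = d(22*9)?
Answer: 38430/113 ≈ 340.09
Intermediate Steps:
d(u) = 15
N = 15
N/((-452*1/(61*(-125 - 43)))) = 15/((-452*1/(61*(-125 - 43)))) = 15/((-452/((-168*61)))) = 15/((-452/(-10248))) = 15/((-452*(-1/10248))) = 15/(113/2562) = 15*(2562/113) = 38430/113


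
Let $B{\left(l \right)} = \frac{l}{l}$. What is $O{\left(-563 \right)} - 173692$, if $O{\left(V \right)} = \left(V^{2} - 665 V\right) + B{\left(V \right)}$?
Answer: $517673$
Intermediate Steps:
$B{\left(l \right)} = 1$
$O{\left(V \right)} = 1 + V^{2} - 665 V$ ($O{\left(V \right)} = \left(V^{2} - 665 V\right) + 1 = 1 + V^{2} - 665 V$)
$O{\left(-563 \right)} - 173692 = \left(1 + \left(-563\right)^{2} - -374395\right) - 173692 = \left(1 + 316969 + 374395\right) - 173692 = 691365 - 173692 = 517673$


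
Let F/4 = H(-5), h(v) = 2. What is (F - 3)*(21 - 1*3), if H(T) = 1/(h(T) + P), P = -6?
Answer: -72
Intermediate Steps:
H(T) = -¼ (H(T) = 1/(2 - 6) = 1/(-4) = -¼)
F = -1 (F = 4*(-¼) = -1)
(F - 3)*(21 - 1*3) = (-1 - 3)*(21 - 1*3) = -4*(21 - 3) = -4*18 = -72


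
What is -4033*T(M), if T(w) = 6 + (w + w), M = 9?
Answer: -96792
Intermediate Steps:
T(w) = 6 + 2*w
-4033*T(M) = -4033*(6 + 2*9) = -4033*(6 + 18) = -4033*24 = -96792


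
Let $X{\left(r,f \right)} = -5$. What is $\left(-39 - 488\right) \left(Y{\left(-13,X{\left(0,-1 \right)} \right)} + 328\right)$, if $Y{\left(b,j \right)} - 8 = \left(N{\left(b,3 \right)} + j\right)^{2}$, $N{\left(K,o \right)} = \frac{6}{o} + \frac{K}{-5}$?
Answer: $- \frac{4428908}{25} \approx -1.7716 \cdot 10^{5}$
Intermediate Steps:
$N{\left(K,o \right)} = \frac{6}{o} - \frac{K}{5}$ ($N{\left(K,o \right)} = \frac{6}{o} + K \left(- \frac{1}{5}\right) = \frac{6}{o} - \frac{K}{5}$)
$Y{\left(b,j \right)} = 8 + \left(2 + j - \frac{b}{5}\right)^{2}$ ($Y{\left(b,j \right)} = 8 + \left(\left(\frac{6}{3} - \frac{b}{5}\right) + j\right)^{2} = 8 + \left(\left(6 \cdot \frac{1}{3} - \frac{b}{5}\right) + j\right)^{2} = 8 + \left(\left(2 - \frac{b}{5}\right) + j\right)^{2} = 8 + \left(2 + j - \frac{b}{5}\right)^{2}$)
$\left(-39 - 488\right) \left(Y{\left(-13,X{\left(0,-1 \right)} \right)} + 328\right) = \left(-39 - 488\right) \left(\left(8 + \frac{\left(10 - -13 + 5 \left(-5\right)\right)^{2}}{25}\right) + 328\right) = - 527 \left(\left(8 + \frac{\left(10 + 13 - 25\right)^{2}}{25}\right) + 328\right) = - 527 \left(\left(8 + \frac{\left(-2\right)^{2}}{25}\right) + 328\right) = - 527 \left(\left(8 + \frac{1}{25} \cdot 4\right) + 328\right) = - 527 \left(\left(8 + \frac{4}{25}\right) + 328\right) = - 527 \left(\frac{204}{25} + 328\right) = \left(-527\right) \frac{8404}{25} = - \frac{4428908}{25}$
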